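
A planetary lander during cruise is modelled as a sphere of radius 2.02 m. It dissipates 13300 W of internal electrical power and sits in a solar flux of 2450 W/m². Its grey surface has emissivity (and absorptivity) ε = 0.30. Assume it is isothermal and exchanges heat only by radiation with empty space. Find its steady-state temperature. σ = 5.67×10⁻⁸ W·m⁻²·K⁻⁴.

At steady state, absorbed solar power + internal power = radiated power.
Absorbed: α·S·A_cross = 0.30·2450·12.82 = 9422 W (cross-section πr²).
Total input = 9422 + 13300 = 22720 W.
Radiated: εσ·A_surf·T⁴ with A_surf = 4πr² = 51.28 m².
T⁴ = 22720/(0.30·5.67×10⁻⁸·51.28) = 2.605×10¹⁰ K⁴.

T ≈ 402 K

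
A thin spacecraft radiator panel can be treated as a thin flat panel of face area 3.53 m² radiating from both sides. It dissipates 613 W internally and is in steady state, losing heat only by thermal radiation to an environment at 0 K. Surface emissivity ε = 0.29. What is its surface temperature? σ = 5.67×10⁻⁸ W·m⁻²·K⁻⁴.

T ≈ 270 K

Steady state: internal power = radiated power, P = εσA T⁴.
Radiating area A = 2·3.53 = 7.060 m².
T⁴ = P/(εσA) = 613/(0.29·5.67×10⁻⁸·7.060) = 5.280×10⁹ K⁴.
T = (5.280×10⁹)^(1/4).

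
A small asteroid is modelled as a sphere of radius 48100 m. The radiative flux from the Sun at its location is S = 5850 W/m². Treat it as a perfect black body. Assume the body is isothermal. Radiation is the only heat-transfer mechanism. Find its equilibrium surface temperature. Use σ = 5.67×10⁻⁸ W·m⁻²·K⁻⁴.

At equilibrium, absorbed power = emitted power.
Absorbing cross-section = πr² = 7.268×10⁹ m²; emitting surface = 4πr² = 2.907×10¹⁰ m² (ratio 4).
S·A_cross = εσ·A_surf·T⁴  ⇒  T⁴ = S/(4σ).
T⁴ = 1.00·5850/(4·5.67×10⁻⁸) = 2.579×10¹⁰ K⁴.
T = (2.579×10¹⁰)^(1/4).

T ≈ 401 K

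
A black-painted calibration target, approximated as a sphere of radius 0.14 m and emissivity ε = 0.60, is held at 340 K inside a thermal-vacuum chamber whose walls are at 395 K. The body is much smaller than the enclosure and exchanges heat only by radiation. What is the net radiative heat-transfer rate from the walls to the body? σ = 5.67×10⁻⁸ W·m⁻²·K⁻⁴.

For a small grey body in a large enclosure: P_net = εσA(T_body⁴ − T_wall⁴).
A = 4πr² = 0.2463 m²; T_body⁴ − T_wall⁴ = 1.336×10¹⁰ − 2.434×10¹⁰ = -1.098×10¹⁰ K⁴.
|P_net| = 0.60·5.67×10⁻⁸·0.2463·1.098×10¹⁰.

P_net ≈ 92.0 W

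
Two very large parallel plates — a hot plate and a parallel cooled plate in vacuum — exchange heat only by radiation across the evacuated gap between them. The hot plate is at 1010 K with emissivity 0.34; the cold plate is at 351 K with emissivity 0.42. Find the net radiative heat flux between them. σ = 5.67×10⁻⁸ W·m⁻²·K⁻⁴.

q ≈ 13500 W/m²

For two infinite grey parallel plates, q = σ(T₁⁴ − T₂⁴)/(1/ε₁ + 1/ε₂ − 1).
T₁⁴ − T₂⁴ = 1.041×10¹² − 1.518×10¹⁰ = 1.025×10¹² K⁴.
1/ε₁ + 1/ε₂ − 1 = 2.941 + 2.381 − 1 = 4.322.
q = 5.67×10⁻⁸ × 1.025×10¹² / 4.322.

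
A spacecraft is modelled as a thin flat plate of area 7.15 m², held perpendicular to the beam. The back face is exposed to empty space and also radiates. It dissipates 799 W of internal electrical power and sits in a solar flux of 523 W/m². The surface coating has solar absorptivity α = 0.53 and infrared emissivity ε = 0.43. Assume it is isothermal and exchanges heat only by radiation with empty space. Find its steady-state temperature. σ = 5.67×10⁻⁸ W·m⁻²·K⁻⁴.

T ≈ 299 K

At steady state, absorbed solar power + internal power = radiated power.
Absorbed: α·S·A_cross = 0.53·523·7.150 = 1982 W (cross-section A).
Total input = 1982 + 799 = 2781 W.
Radiated: εσ·A_surf·T⁴ with A_surf = 2A = 14.30 m².
T⁴ = 2781/(0.43·5.67×10⁻⁸·14.30) = 7.976×10⁹ K⁴.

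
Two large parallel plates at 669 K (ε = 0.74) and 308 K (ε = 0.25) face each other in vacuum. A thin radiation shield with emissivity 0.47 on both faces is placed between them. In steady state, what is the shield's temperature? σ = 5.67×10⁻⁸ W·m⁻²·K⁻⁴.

In steady state the net flux on the hot side equals that on the cold side.
σ(T₁⁴−T_s⁴)/D₁ = σ(T_s⁴−T₂⁴)/D₂, with D₁ = 1/ε₁+1/ε_s−1 = 2.479, D₂ = 1/ε_s+1/ε₂−1 = 5.128.
Solve for T_s⁴: T_s⁴ = (D₂·T₁⁴ + D₁·T₂⁴)/(D₁+D₂) = 1.380×10¹¹ K⁴.

T_s ≈ 609 K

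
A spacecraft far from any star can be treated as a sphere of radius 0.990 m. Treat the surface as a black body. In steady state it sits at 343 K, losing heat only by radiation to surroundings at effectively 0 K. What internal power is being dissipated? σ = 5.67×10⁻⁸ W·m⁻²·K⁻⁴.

P ≈ 9670 W

Steady state: P = εσA T⁴.
A = 4πr² = 12.32 m²; T⁴ = (343)⁴ = 1.384×10¹⁰ K⁴.
P = 1.0 × 5.67×10⁻⁸ × 12.32 × 1.384×10¹⁰.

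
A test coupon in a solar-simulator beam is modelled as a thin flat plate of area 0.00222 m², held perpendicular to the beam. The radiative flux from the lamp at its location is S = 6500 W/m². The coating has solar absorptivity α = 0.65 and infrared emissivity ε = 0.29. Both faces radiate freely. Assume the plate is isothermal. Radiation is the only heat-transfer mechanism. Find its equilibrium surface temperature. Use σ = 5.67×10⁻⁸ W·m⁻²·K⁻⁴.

T ≈ 599 K

At equilibrium, absorbed power = emitted power.
Absorbing cross-section = A = 0.002220 m²; emitting surface = 2A = 0.004440 m² (ratio 2).
αS·A_cross = εσ·A_surf·T⁴  ⇒  T⁴ = αS/(ε·2σ).
T⁴ = 0.650·6500/(0.29·2·5.67×10⁻⁸) = 1.285×10¹¹ K⁴.
T = (1.285×10¹¹)^(1/4).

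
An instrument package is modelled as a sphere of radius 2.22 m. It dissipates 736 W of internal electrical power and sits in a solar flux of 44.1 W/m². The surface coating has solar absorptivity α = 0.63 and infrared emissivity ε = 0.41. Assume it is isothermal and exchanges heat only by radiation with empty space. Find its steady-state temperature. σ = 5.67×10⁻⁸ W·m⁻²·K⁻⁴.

At steady state, absorbed solar power + internal power = radiated power.
Absorbed: α·S·A_cross = 0.63·44.1·15.48 = 430.2 W (cross-section πr²).
Total input = 430.2 + 736 = 1166 W.
Radiated: εσ·A_surf·T⁴ with A_surf = 4πr² = 61.93 m².
T⁴ = 1166/(0.41·5.67×10⁻⁸·61.93) = 8.100×10⁸ K⁴.

T ≈ 169 K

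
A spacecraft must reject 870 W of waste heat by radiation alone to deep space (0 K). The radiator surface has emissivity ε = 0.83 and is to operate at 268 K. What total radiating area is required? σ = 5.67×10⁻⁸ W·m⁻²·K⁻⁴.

P = εσA T⁴ ⇒ A = P/(εσT⁴).
T⁴ = 5.159×10⁹ K⁴.
A = 870/(0.83 × 5.67×10⁻⁸ × 5.159×10⁹).

A ≈ 3.58 m²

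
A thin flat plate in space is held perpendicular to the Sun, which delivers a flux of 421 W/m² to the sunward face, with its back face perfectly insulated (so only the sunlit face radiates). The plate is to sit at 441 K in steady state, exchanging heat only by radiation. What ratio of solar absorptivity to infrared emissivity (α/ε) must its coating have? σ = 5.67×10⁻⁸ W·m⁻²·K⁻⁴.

α/ε ≈ 5.09

Balance: αS·A = εσ·1A·T⁴ ⇒ α/ε = σT⁴/S.
α/ε = 5.67×10⁻⁸·(441)⁴/421 = 5.67×10⁻⁸·3.782×10¹⁰/421.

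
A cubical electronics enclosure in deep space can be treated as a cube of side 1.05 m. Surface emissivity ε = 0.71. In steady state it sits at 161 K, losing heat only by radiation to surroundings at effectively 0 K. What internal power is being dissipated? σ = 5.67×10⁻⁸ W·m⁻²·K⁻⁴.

P ≈ 179 W

Steady state: P = εσA T⁴.
A = 6L² = 6.615 m²; T⁴ = (161)⁴ = 6.719×10⁸ K⁴.
P = 0.71 × 5.67×10⁻⁸ × 6.615 × 6.719×10⁸.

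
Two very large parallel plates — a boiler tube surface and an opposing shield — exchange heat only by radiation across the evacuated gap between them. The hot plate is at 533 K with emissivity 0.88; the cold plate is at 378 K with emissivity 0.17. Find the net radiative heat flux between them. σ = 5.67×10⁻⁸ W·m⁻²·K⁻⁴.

q ≈ 568 W/m²

For two infinite grey parallel plates, q = σ(T₁⁴ − T₂⁴)/(1/ε₁ + 1/ε₂ − 1).
T₁⁴ − T₂⁴ = 8.071×10¹⁰ − 2.042×10¹⁰ = 6.029×10¹⁰ K⁴.
1/ε₁ + 1/ε₂ − 1 = 1.136 + 5.882 − 1 = 6.019.
q = 5.67×10⁻⁸ × 6.029×10¹⁰ / 6.019.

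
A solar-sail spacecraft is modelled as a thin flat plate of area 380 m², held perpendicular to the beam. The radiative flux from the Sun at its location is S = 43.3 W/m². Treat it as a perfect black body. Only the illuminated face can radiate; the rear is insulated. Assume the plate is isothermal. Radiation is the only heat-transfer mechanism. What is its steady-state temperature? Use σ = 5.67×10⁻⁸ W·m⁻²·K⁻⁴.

At equilibrium, absorbed power = emitted power.
Absorbing cross-section = A = 380.0 m²; emitting surface = A = 380.0 m² (ratio 1).
S·A_cross = εσ·A_surf·T⁴  ⇒  T⁴ = S/(1σ).
T⁴ = 1.00·43.3/(1·5.67×10⁻⁸) = 7.637×10⁸ K⁴.
T = (7.637×10⁸)^(1/4).

T ≈ 166 K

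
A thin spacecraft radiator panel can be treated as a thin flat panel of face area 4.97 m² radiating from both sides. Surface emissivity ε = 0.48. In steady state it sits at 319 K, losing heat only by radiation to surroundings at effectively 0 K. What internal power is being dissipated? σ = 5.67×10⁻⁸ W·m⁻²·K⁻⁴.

P ≈ 2800 W

Steady state: P = εσA T⁴.
A = 2·4.97 = 9.940 m²; T⁴ = (319)⁴ = 1.036×10¹⁰ K⁴.
P = 0.48 × 5.67×10⁻⁸ × 9.940 × 1.036×10¹⁰.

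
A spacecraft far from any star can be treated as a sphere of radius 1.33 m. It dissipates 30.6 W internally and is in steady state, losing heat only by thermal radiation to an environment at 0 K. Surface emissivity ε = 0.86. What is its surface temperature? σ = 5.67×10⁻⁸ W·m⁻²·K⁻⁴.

T ≈ 72.9 K

Steady state: internal power = radiated power, P = εσA T⁴.
Radiating area A = 4πr² = 22.23 m².
T⁴ = P/(εσA) = 30.6/(0.86·5.67×10⁻⁸·22.23) = 2.823×10⁷ K⁴.
T = (2.823×10⁷)^(1/4).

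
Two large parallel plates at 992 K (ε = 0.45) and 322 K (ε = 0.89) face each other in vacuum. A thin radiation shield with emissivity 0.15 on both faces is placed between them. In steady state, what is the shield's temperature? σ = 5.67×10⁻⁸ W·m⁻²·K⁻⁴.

T_s ≈ 821 K

In steady state the net flux on the hot side equals that on the cold side.
σ(T₁⁴−T_s⁴)/D₁ = σ(T_s⁴−T₂⁴)/D₂, with D₁ = 1/ε₁+1/ε_s−1 = 7.889, D₂ = 1/ε_s+1/ε₂−1 = 6.790.
Solve for T_s⁴: T_s⁴ = (D₂·T₁⁴ + D₁·T₂⁴)/(D₁+D₂) = 4.537×10¹¹ K⁴.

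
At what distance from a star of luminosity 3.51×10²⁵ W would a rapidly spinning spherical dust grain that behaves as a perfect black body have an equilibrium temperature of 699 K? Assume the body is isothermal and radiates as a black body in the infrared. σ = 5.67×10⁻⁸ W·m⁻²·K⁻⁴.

d ≈ 7.18×10⁹ m

For an isothermal black-emitting sphere, (1−a)S·πr² = σ·4πr²·T⁴ ⇒ S = 4σT⁴/(1−a).
S = 4·5.67×10⁻⁸·(699)⁴/1.00 = 54140 W/m².
Flux falls as S = L/(4πd²), so d = √(L/(4πS)) = √(3.51×10²⁵/(4π·54140)).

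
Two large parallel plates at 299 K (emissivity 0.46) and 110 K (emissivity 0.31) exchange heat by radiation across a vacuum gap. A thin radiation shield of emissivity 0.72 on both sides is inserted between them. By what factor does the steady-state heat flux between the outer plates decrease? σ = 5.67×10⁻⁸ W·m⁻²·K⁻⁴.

factor ≈ 1.40

Without shield: q₀ = σΔ(T⁴)/(1/ε₁+1/ε₂−1) with denominator 4.400.
With shield the two gaps are in series; the resistances add: (1/ε₁+1/ε_s−1)+(1/ε_s+1/ε₂−1) = 2.563+3.615 = 6.177.
Heat-flux ratio q₀/q = 6.177/4.400.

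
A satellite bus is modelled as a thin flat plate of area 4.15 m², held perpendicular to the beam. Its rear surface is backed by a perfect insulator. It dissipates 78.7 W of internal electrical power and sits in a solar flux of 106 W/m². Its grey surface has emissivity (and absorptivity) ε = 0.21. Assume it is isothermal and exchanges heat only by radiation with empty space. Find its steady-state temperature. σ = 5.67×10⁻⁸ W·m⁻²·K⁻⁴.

At steady state, absorbed solar power + internal power = radiated power.
Absorbed: α·S·A_cross = 0.21·106·4.150 = 92.38 W (cross-section A).
Total input = 92.38 + 78.7 = 171.1 W.
Radiated: εσ·A_surf·T⁴ with A_surf = A = 4.150 m².
T⁴ = 171.1/(0.21·5.67×10⁻⁸·4.150) = 3.462×10⁹ K⁴.

T ≈ 243 K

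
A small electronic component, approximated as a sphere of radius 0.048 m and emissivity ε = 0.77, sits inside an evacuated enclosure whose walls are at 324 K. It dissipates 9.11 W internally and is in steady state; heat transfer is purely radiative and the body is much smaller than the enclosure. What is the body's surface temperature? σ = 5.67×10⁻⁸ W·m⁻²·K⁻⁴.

For a small grey body in a large enclosure, net radiated power = εσA(T⁴ − T_w⁴).
Steady state: P = εσA(T⁴ − T_w⁴) with A = 4πr² = 0.02895 m².
T⁴ = P/(εσA) + T_w⁴ = 9.11/(0.77·5.67×10⁻⁸·0.02895) + (324)⁴
    = 7.207×10⁹ + 1.102×10¹⁰ = 1.823×10¹⁰ K⁴.

T ≈ 367 K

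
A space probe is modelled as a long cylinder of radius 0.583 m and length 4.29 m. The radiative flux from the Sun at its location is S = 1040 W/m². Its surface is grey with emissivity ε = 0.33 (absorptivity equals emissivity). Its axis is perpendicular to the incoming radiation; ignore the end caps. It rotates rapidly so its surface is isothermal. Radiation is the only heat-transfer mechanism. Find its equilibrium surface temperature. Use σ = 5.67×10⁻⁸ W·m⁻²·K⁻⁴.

T ≈ 276 K

At equilibrium, absorbed power = emitted power.
Absorbing cross-section = 2rL = 5.002 m²; emitting surface = 2πrL = 15.71 m² (ratio π).
εS·A_cross = εσ·A_surf·T⁴  ⇒  T⁴ = S/(πσ)   (ε cancels).
T⁴ = 1040/(π·5.67×10⁻⁸) = 5.838×10⁹ K⁴.
T = (5.838×10⁹)^(1/4).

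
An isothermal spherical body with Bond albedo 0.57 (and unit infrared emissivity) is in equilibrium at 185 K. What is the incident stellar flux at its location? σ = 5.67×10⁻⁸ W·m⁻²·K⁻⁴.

(1−a)S·πr² = σ·4πr²·T⁴ ⇒ S = 4σT⁴/(1−a).
S = 4·5.67×10⁻⁸·1.171×10⁹/0.430.

S ≈ 618 W/m²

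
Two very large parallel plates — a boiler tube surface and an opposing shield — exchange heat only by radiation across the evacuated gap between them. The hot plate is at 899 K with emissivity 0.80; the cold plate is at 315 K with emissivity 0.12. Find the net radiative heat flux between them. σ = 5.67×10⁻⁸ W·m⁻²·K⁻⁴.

For two infinite grey parallel plates, q = σ(T₁⁴ − T₂⁴)/(1/ε₁ + 1/ε₂ − 1).
T₁⁴ − T₂⁴ = 6.532×10¹¹ − 9.846×10⁹ = 6.433×10¹¹ K⁴.
1/ε₁ + 1/ε₂ − 1 = 1.250 + 8.333 − 1 = 8.583.
q = 5.67×10⁻⁸ × 6.433×10¹¹ / 8.583.

q ≈ 4250 W/m²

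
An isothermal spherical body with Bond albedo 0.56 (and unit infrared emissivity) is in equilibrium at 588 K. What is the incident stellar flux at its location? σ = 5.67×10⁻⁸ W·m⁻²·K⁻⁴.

S ≈ 61600 W/m²

(1−a)S·πr² = σ·4πr²·T⁴ ⇒ S = 4σT⁴/(1−a).
S = 4·5.67×10⁻⁸·1.195×10¹¹/0.440.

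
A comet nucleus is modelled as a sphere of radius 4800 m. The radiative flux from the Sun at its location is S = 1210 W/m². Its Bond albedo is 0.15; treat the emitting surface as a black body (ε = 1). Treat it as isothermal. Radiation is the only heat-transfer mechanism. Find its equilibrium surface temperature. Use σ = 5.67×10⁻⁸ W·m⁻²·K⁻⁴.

T ≈ 260 K

At equilibrium, absorbed power = emitted power.
Absorbing cross-section = πr² = 7.238×10⁷ m²; emitting surface = 4πr² = 2.895×10⁸ m² (ratio 4).
(1−a)S·A_cross = εσ·A_surf·T⁴  ⇒  T⁴ = (1−a)S/(4σ).
T⁴ = 0.850·1210/(4·5.67×10⁻⁸) = 4.535×10⁹ K⁴.
T = (4.535×10⁹)^(1/4).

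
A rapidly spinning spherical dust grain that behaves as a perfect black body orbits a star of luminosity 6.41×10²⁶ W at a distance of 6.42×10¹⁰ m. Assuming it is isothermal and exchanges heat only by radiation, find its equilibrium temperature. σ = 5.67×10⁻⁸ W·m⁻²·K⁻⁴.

T ≈ 483 K

First find the stellar flux at distance d: S = L/(4πd²) = 6.41×10²⁶/(4π·(6.42×10¹⁰)²) = 12380 W/m².
For an isothermal sphere, absorbed (1−a)S·πr² = emitted σ·4πr²·T⁴, so T⁴ = (1−a)S/(4σ).
T⁴ = 1.00·12380/(4·5.67×10⁻⁸) = 5.457×10¹⁰ K⁴.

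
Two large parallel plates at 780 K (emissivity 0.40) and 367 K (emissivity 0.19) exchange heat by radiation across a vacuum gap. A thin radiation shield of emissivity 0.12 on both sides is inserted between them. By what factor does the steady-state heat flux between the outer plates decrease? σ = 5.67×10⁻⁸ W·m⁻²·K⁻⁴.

factor ≈ 3.32

Without shield: q₀ = σΔ(T⁴)/(1/ε₁+1/ε₂−1) with denominator 6.763.
With shield the two gaps are in series; the resistances add: (1/ε₁+1/ε_s−1)+(1/ε_s+1/ε₂−1) = 9.833+12.60 = 22.43.
Heat-flux ratio q₀/q = 22.43/6.763.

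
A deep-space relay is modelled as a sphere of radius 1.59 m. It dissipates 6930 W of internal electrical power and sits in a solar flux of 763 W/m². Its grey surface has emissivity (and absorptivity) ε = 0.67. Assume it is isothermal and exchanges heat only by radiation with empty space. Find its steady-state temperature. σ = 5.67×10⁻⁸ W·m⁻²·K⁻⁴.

At steady state, absorbed solar power + internal power = radiated power.
Absorbed: α·S·A_cross = 0.67·763·7.942 = 4060 W (cross-section πr²).
Total input = 4060 + 6930 = 10990 W.
Radiated: εσ·A_surf·T⁴ with A_surf = 4πr² = 31.77 m².
T⁴ = 10990/(0.67·5.67×10⁻⁸·31.77) = 9.106×10⁹ K⁴.

T ≈ 309 K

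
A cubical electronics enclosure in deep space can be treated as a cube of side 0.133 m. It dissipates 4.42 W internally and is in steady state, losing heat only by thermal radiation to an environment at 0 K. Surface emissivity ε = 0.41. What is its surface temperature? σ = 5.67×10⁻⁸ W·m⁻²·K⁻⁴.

Steady state: internal power = radiated power, P = εσA T⁴.
Radiating area A = 6L² = 0.1061 m².
T⁴ = P/(εσA) = 4.42/(0.41·5.67×10⁻⁸·0.1061) = 1.791×10⁹ K⁴.
T = (1.791×10⁹)^(1/4).

T ≈ 206 K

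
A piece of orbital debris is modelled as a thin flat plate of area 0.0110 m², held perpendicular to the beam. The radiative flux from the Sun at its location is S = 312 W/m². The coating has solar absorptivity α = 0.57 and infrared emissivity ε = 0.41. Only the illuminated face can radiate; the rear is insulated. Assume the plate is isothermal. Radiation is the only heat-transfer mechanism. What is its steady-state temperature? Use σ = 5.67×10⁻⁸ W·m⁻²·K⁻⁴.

At equilibrium, absorbed power = emitted power.
Absorbing cross-section = A = 0.01100 m²; emitting surface = A = 0.01100 m² (ratio 1).
αS·A_cross = εσ·A_surf·T⁴  ⇒  T⁴ = αS/(ε·1σ).
T⁴ = 0.570·312/(0.41·1·5.67×10⁻⁸) = 7.650×10⁹ K⁴.
T = (7.650×10⁹)^(1/4).

T ≈ 296 K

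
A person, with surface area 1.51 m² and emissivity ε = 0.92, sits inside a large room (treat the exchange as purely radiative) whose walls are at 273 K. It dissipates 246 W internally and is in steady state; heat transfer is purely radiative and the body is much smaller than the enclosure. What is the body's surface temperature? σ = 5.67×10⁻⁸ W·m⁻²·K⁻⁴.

For a small grey body in a large enclosure, net radiated power = εσA(T⁴ − T_w⁴).
Steady state: P = εσA(T⁴ − T_w⁴) with A = 1.51 m².
T⁴ = P/(εσA) + T_w⁴ = 246/(0.92·5.67×10⁻⁸·1.510) + (273)⁴
    = 3.123×10⁹ + 5.555×10⁹ = 8.678×10⁹ K⁴.

T ≈ 305 K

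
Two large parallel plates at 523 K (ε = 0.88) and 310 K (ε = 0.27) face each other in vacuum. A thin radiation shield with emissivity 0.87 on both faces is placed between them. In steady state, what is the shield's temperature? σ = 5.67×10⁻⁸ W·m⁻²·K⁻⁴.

In steady state the net flux on the hot side equals that on the cold side.
σ(T₁⁴−T_s⁴)/D₁ = σ(T_s⁴−T₂⁴)/D₂, with D₁ = 1/ε₁+1/ε_s−1 = 1.286, D₂ = 1/ε_s+1/ε₂−1 = 3.853.
Solve for T_s⁴: T_s⁴ = (D₂·T₁⁴ + D₁·T₂⁴)/(D₁+D₂) = 5.841×10¹⁰ K⁴.

T_s ≈ 492 K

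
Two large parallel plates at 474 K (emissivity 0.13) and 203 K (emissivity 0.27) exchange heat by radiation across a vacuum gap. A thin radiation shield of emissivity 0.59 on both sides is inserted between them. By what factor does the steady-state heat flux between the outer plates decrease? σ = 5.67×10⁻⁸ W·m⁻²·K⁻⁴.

Without shield: q₀ = σΔ(T⁴)/(1/ε₁+1/ε₂−1) with denominator 10.40.
With shield the two gaps are in series; the resistances add: (1/ε₁+1/ε_s−1)+(1/ε_s+1/ε₂−1) = 8.387+4.399 = 12.79.
Heat-flux ratio q₀/q = 12.79/10.40.

factor ≈ 1.23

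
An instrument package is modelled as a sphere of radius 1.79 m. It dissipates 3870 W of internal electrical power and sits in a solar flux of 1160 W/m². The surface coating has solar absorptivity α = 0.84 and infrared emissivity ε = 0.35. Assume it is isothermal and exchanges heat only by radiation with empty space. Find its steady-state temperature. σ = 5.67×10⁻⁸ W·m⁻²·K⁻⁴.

T ≈ 362 K

At steady state, absorbed solar power + internal power = radiated power.
Absorbed: α·S·A_cross = 0.84·1160·10.07 = 9808 W (cross-section πr²).
Total input = 9808 + 3870 = 13680 W.
Radiated: εσ·A_surf·T⁴ with A_surf = 4πr² = 40.26 m².
T⁴ = 13680/(0.35·5.67×10⁻⁸·40.26) = 1.712×10¹⁰ K⁴.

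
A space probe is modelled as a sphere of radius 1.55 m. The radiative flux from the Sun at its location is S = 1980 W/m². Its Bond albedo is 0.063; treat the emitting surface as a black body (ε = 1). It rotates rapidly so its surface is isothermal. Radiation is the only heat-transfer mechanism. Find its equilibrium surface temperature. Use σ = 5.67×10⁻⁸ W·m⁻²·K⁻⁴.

T ≈ 301 K

At equilibrium, absorbed power = emitted power.
Absorbing cross-section = πr² = 7.548 m²; emitting surface = 4πr² = 30.19 m² (ratio 4).
(1−a)S·A_cross = εσ·A_surf·T⁴  ⇒  T⁴ = (1−a)S/(4σ).
T⁴ = 0.937·1980/(4·5.67×10⁻⁸) = 8.180×10⁹ K⁴.
T = (8.180×10⁹)^(1/4).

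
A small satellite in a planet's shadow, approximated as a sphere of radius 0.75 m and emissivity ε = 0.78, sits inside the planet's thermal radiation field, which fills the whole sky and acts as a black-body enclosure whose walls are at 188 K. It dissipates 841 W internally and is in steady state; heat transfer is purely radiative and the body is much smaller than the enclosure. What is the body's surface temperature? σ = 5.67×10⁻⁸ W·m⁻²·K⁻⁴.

T ≈ 251 K

For a small grey body in a large enclosure, net radiated power = εσA(T⁴ − T_w⁴).
Steady state: P = εσA(T⁴ − T_w⁴) with A = 4πr² = 7.069 m².
T⁴ = P/(εσA) + T_w⁴ = 841/(0.78·5.67×10⁻⁸·7.069) + (188)⁴
    = 2.690×10⁹ + 1.249×10⁹ = 3.939×10⁹ K⁴.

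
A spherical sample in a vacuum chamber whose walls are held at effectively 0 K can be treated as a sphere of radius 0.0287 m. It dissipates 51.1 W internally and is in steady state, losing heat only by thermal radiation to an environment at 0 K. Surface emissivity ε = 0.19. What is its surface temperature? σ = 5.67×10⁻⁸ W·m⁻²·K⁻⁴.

Steady state: internal power = radiated power, P = εσA T⁴.
Radiating area A = 4πr² = 0.01035 m².
T⁴ = P/(εσA) = 51.1/(0.19·5.67×10⁻⁸·0.01035) = 4.583×10¹¹ K⁴.
T = (4.583×10¹¹)^(1/4).

T ≈ 823 K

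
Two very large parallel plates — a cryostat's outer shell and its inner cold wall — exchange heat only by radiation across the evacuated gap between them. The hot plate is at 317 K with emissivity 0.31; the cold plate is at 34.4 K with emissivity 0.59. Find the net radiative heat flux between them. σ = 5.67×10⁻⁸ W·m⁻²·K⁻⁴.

For two infinite grey parallel plates, q = σ(T₁⁴ − T₂⁴)/(1/ε₁ + 1/ε₂ − 1).
T₁⁴ − T₂⁴ = 1.010×10¹⁰ − 1.400×10⁶ = 1.010×10¹⁰ K⁴.
1/ε₁ + 1/ε₂ − 1 = 3.226 + 1.695 − 1 = 3.921.
q = 5.67×10⁻⁸ × 1.010×10¹⁰ / 3.921.

q ≈ 146 W/m²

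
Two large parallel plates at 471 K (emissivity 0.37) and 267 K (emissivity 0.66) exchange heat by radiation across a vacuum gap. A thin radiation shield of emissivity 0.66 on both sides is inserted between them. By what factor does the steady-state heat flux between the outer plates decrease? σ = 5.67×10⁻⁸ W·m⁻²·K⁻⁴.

Without shield: q₀ = σΔ(T⁴)/(1/ε₁+1/ε₂−1) with denominator 3.218.
With shield the two gaps are in series; the resistances add: (1/ε₁+1/ε_s−1)+(1/ε_s+1/ε₂−1) = 3.218+2.030 = 5.248.
Heat-flux ratio q₀/q = 5.248/3.218.

factor ≈ 1.63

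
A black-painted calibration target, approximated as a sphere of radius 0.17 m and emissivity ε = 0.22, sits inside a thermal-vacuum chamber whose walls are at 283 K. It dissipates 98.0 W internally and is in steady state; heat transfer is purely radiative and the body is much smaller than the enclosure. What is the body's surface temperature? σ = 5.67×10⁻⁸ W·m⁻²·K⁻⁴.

For a small grey body in a large enclosure, net radiated power = εσA(T⁴ − T_w⁴).
Steady state: P = εσA(T⁴ − T_w⁴) with A = 4πr² = 0.3632 m².
T⁴ = P/(εσA) + T_w⁴ = 98.0/(0.22·5.67×10⁻⁸·0.3632) + (283)⁴
    = 2.163×10¹⁰ + 6.414×10⁹ = 2.805×10¹⁰ K⁴.

T ≈ 409 K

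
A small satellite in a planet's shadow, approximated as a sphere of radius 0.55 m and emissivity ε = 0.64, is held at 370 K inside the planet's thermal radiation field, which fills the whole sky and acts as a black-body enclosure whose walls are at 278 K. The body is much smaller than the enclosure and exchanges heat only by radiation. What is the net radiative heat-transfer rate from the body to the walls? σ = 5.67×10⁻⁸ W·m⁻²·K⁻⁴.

For a small grey body in a large enclosure: P_net = εσA(T_body⁴ − T_wall⁴).
A = 4πr² = 3.801 m²; T_body⁴ − T_wall⁴ = 1.874×10¹⁰ − 5.973×10⁹ = 1.277×10¹⁰ K⁴.
|P_net| = 0.64·5.67×10⁻⁸·3.801·1.277×10¹⁰.

P_net ≈ 1760 W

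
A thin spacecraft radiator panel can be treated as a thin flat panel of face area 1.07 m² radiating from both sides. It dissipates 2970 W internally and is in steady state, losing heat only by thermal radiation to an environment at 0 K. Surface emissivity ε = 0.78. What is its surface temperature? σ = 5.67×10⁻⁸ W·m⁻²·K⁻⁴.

T ≈ 421 K

Steady state: internal power = radiated power, P = εσA T⁴.
Radiating area A = 2·1.07 = 2.140 m².
T⁴ = P/(εσA) = 2970/(0.78·5.67×10⁻⁸·2.140) = 3.138×10¹⁰ K⁴.
T = (3.138×10¹⁰)^(1/4).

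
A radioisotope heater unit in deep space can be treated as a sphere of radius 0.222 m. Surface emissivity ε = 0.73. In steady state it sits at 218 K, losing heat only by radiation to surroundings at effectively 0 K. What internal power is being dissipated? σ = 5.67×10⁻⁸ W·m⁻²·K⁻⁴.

P ≈ 57.9 W

Steady state: P = εσA T⁴.
A = 4πr² = 0.6193 m²; T⁴ = (218)⁴ = 2.259×10⁹ K⁴.
P = 0.73 × 5.67×10⁻⁸ × 0.6193 × 2.259×10⁹.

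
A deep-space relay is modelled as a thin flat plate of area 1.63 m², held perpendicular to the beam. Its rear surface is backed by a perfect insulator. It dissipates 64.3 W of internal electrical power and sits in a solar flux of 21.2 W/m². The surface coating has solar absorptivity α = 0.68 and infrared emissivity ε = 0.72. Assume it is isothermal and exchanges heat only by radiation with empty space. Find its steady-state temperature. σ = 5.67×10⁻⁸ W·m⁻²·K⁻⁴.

At steady state, absorbed solar power + internal power = radiated power.
Absorbed: α·S·A_cross = 0.68·21.2·1.630 = 23.50 W (cross-section A).
Total input = 23.50 + 64.3 = 87.80 W.
Radiated: εσ·A_surf·T⁴ with A_surf = A = 1.630 m².
T⁴ = 87.80/(0.72·5.67×10⁻⁸·1.630) = 1.319×10⁹ K⁴.

T ≈ 191 K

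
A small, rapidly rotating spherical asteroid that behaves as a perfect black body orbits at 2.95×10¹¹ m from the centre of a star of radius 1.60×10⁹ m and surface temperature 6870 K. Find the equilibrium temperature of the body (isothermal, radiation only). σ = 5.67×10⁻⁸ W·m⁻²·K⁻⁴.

T ≈ 358 K

The star's surface emits σT_*⁴; at distance d the flux is S = σT_*⁴(R_*/d)².
S = 5.67×10⁻⁸·(6870)⁴·(1.60×10⁹/2.95×10¹¹)² = 3715 W/m².
For an isothermal sphere T⁴ = (1−a)S/(4σ) = 1.638×10¹⁰ K⁴.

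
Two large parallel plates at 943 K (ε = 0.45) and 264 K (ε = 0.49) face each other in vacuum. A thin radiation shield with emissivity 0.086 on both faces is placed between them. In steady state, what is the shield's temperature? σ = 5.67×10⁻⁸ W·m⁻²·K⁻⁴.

In steady state the net flux on the hot side equals that on the cold side.
σ(T₁⁴−T_s⁴)/D₁ = σ(T_s⁴−T₂⁴)/D₂, with D₁ = 1/ε₁+1/ε_s−1 = 12.85, D₂ = 1/ε_s+1/ε₂−1 = 12.67.
Solve for T_s⁴: T_s⁴ = (D₂·T₁⁴ + D₁·T₂⁴)/(D₁+D₂) = 3.950×10¹¹ K⁴.

T_s ≈ 793 K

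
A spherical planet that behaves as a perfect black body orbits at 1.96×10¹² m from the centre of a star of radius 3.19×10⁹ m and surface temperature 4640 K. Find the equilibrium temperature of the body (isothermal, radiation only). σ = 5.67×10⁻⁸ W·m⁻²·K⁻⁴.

The star's surface emits σT_*⁴; at distance d the flux is S = σT_*⁴(R_*/d)².
S = 5.67×10⁻⁸·(4640)⁴·(3.19×10⁹/1.96×10¹²)² = 69.62 W/m².
For an isothermal sphere T⁴ = (1−a)S/(4σ) = 3.070×10⁸ K⁴.

T ≈ 132 K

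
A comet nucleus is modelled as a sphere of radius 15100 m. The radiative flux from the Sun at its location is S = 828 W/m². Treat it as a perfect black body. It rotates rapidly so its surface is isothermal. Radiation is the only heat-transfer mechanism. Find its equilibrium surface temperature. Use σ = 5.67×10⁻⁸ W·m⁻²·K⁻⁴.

T ≈ 246 K

At equilibrium, absorbed power = emitted power.
Absorbing cross-section = πr² = 7.163×10⁸ m²; emitting surface = 4πr² = 2.865×10⁹ m² (ratio 4).
S·A_cross = εσ·A_surf·T⁴  ⇒  T⁴ = S/(4σ).
T⁴ = 1.00·828/(4·5.67×10⁻⁸) = 3.651×10⁹ K⁴.
T = (3.651×10⁹)^(1/4).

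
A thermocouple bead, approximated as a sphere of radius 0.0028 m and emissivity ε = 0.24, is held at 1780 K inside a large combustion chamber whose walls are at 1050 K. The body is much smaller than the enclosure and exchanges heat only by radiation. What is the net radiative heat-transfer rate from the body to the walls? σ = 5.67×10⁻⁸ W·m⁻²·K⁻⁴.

P_net ≈ 11.8 W

For a small grey body in a large enclosure: P_net = εσA(T_body⁴ − T_wall⁴).
A = 4πr² = 9.852×10⁻⁵ m²; T_body⁴ − T_wall⁴ = 1.004×10¹³ − 1.216×10¹² = 8.823×10¹² K⁴.
|P_net| = 0.24·5.67×10⁻⁸·9.852×10⁻⁵·8.823×10¹².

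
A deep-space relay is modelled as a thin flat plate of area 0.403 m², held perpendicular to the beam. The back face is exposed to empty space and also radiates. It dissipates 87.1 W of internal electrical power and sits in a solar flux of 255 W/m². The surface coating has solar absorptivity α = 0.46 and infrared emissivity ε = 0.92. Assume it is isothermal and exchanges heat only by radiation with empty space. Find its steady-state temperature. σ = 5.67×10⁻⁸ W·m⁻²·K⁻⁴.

T ≈ 238 K

At steady state, absorbed solar power + internal power = radiated power.
Absorbed: α·S·A_cross = 0.46·255·0.4030 = 47.27 W (cross-section A).
Total input = 47.27 + 87.1 = 134.4 W.
Radiated: εσ·A_surf·T⁴ with A_surf = 2A = 0.8060 m².
T⁴ = 134.4/(0.92·5.67×10⁻⁸·0.8060) = 3.196×10⁹ K⁴.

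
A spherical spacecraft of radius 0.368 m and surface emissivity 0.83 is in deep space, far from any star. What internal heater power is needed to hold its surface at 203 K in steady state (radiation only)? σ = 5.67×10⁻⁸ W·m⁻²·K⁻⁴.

P = εσ·4πr²·T⁴.
4πr² = 1.702 m²; T⁴ = 1.698×10⁹ K⁴.
P = 0.83·5.67×10⁻⁸·1.702·1.698×10⁹.

P ≈ 136 W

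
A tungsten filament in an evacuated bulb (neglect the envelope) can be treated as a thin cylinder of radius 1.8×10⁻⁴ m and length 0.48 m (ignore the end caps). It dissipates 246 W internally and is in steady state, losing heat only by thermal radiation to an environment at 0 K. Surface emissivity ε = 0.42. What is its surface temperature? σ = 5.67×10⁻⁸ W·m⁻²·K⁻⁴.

Steady state: internal power = radiated power, P = εσA T⁴.
Radiating area A = 2πrL = 5.429×10⁻⁴ m².
T⁴ = P/(εσA) = 246/(0.42·5.67×10⁻⁸·5.429×10⁻⁴) = 1.903×10¹³ K⁴.
T = (1.903×10¹³)^(1/4).

T ≈ 2090 K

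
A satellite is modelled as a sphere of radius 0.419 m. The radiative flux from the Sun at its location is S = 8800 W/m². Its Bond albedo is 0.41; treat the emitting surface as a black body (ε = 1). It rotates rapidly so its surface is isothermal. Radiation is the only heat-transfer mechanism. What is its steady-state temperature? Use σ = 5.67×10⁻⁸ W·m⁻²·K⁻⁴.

T ≈ 389 K

At equilibrium, absorbed power = emitted power.
Absorbing cross-section = πr² = 0.5515 m²; emitting surface = 4πr² = 2.206 m² (ratio 4).
(1−a)S·A_cross = εσ·A_surf·T⁴  ⇒  T⁴ = (1−a)S/(4σ).
T⁴ = 0.590·8800/(4·5.67×10⁻⁸) = 2.289×10¹⁰ K⁴.
T = (2.289×10¹⁰)^(1/4).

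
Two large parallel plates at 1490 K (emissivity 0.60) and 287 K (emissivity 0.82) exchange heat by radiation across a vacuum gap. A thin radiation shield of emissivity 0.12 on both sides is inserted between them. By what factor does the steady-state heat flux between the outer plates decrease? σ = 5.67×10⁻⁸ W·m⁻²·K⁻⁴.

factor ≈ 9.31

Without shield: q₀ = σΔ(T⁴)/(1/ε₁+1/ε₂−1) with denominator 1.886.
With shield the two gaps are in series; the resistances add: (1/ε₁+1/ε_s−1)+(1/ε_s+1/ε₂−1) = 9.000+8.553 = 17.55.
Heat-flux ratio q₀/q = 17.55/1.886.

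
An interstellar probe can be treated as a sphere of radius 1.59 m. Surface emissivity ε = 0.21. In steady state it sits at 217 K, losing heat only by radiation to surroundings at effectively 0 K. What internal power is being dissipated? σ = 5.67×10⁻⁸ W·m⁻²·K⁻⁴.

P ≈ 839 W

Steady state: P = εσA T⁴.
A = 4πr² = 31.77 m²; T⁴ = (217)⁴ = 2.217×10⁹ K⁴.
P = 0.21 × 5.67×10⁻⁸ × 31.77 × 2.217×10⁹.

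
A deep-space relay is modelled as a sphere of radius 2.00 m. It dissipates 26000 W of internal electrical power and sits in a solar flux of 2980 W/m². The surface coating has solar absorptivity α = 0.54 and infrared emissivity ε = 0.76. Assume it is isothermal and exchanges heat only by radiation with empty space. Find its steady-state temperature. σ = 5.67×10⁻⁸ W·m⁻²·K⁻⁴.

At steady state, absorbed solar power + internal power = radiated power.
Absorbed: α·S·A_cross = 0.54·2980·12.57 = 20220 W (cross-section πr²).
Total input = 20220 + 26000 = 46220 W.
Radiated: εσ·A_surf·T⁴ with A_surf = 4πr² = 50.27 m².
T⁴ = 46220/(0.76·5.67×10⁻⁸·50.27) = 2.134×10¹⁰ K⁴.

T ≈ 382 K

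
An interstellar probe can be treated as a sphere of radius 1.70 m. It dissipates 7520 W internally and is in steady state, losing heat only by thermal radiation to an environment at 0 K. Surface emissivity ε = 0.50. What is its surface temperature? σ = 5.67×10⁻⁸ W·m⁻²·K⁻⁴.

Steady state: internal power = radiated power, P = εσA T⁴.
Radiating area A = 4πr² = 36.32 m².
T⁴ = P/(εσA) = 7520/(0.50·5.67×10⁻⁸·36.32) = 7.304×10⁹ K⁴.
T = (7.304×10⁹)^(1/4).

T ≈ 292 K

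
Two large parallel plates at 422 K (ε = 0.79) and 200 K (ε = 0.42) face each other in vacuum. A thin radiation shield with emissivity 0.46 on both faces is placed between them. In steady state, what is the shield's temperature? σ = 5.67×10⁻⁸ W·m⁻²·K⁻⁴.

T_s ≈ 373 K

In steady state the net flux on the hot side equals that on the cold side.
σ(T₁⁴−T_s⁴)/D₁ = σ(T_s⁴−T₂⁴)/D₂, with D₁ = 1/ε₁+1/ε_s−1 = 2.440, D₂ = 1/ε_s+1/ε₂−1 = 3.555.
Solve for T_s⁴: T_s⁴ = (D₂·T₁⁴ + D₁·T₂⁴)/(D₁+D₂) = 1.946×10¹⁰ K⁴.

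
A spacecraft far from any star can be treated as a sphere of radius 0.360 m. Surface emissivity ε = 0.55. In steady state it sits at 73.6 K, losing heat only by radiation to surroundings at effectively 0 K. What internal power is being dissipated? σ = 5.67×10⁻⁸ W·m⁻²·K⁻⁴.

Steady state: P = εσA T⁴.
A = 4πr² = 1.629 m²; T⁴ = (73.6)⁴ = 2.934×10⁷ K⁴.
P = 0.55 × 5.67×10⁻⁸ × 1.629 × 2.934×10⁷.

P ≈ 1.49 W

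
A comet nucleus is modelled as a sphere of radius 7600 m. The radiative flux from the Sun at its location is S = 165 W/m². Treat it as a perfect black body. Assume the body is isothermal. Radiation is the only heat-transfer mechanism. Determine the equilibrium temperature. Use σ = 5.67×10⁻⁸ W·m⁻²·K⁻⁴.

At equilibrium, absorbed power = emitted power.
Absorbing cross-section = πr² = 1.815×10⁸ m²; emitting surface = 4πr² = 7.258×10⁸ m² (ratio 4).
S·A_cross = εσ·A_surf·T⁴  ⇒  T⁴ = S/(4σ).
T⁴ = 1.00·165/(4·5.67×10⁻⁸) = 7.275×10⁸ K⁴.
T = (7.275×10⁸)^(1/4).

T ≈ 164 K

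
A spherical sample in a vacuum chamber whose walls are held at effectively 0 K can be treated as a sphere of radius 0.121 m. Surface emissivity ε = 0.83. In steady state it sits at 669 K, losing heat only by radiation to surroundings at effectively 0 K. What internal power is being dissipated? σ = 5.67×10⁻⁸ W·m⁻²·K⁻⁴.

P ≈ 1730 W

Steady state: P = εσA T⁴.
A = 4πr² = 0.1840 m²; T⁴ = (669)⁴ = 2.003×10¹¹ K⁴.
P = 0.83 × 5.67×10⁻⁸ × 0.1840 × 2.003×10¹¹.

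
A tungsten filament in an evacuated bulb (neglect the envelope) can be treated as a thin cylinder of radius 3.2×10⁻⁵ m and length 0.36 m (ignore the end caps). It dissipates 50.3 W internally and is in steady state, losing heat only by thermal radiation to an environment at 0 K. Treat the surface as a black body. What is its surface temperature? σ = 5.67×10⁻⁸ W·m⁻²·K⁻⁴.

T ≈ 1870 K

Steady state: internal power = radiated power, P = εσA T⁴.
Radiating area A = 2πrL = 7.238×10⁻⁵ m².
T⁴ = P/(εσA) = 50.3/(1.0·5.67×10⁻⁸·7.238×10⁻⁵) = 1.226×10¹³ K⁴.
T = (1.226×10¹³)^(1/4).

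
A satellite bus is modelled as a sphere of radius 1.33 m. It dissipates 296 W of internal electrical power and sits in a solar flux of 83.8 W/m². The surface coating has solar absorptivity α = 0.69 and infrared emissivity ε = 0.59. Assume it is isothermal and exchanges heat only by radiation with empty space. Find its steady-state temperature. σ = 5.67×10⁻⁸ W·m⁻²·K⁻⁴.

At steady state, absorbed solar power + internal power = radiated power.
Absorbed: α·S·A_cross = 0.69·83.8·5.557 = 321.3 W (cross-section πr²).
Total input = 321.3 + 296 = 617.3 W.
Radiated: εσ·A_surf·T⁴ with A_surf = 4πr² = 22.23 m².
T⁴ = 617.3/(0.59·5.67×10⁻⁸·22.23) = 8.302×10⁸ K⁴.

T ≈ 170 K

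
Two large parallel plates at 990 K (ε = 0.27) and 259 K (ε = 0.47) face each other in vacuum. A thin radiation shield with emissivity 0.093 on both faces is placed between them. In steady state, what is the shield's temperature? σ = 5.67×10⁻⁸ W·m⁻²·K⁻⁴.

In steady state the net flux on the hot side equals that on the cold side.
σ(T₁⁴−T_s⁴)/D₁ = σ(T_s⁴−T₂⁴)/D₂, with D₁ = 1/ε₁+1/ε_s−1 = 13.46, D₂ = 1/ε_s+1/ε₂−1 = 11.88.
Solve for T_s⁴: T_s⁴ = (D₂·T₁⁴ + D₁·T₂⁴)/(D₁+D₂) = 4.528×10¹¹ K⁴.

T_s ≈ 820 K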